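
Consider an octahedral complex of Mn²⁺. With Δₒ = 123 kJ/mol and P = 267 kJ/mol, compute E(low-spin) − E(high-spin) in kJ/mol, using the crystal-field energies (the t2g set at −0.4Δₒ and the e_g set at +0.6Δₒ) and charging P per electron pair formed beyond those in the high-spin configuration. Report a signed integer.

288

Mn sits in group 7; removing 2 electrons leaves Mn²⁺ with 7 − 2 = 5 d electrons.
In the high-spin limit (t2g^3 e_g^2) the orbital term is 0.0Δₒ = 0 kJ/mol, with no excess pairing.
Low-spin t2g^5 e_g^0 gives -2.0Δₒ = -246 kJ/mol, but forming 2 extra pairs costs 2P = 534 kJ/mol, so E(LS) = -246 + 534 = 288 kJ/mol.
The difference is 288 − (0) = 288 kJ/mol, so high-spin lies lower.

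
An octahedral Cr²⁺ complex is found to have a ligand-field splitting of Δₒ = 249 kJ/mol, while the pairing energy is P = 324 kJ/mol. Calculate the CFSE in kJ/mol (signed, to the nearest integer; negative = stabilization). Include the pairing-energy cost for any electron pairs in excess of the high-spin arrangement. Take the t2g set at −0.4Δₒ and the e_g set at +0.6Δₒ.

Cr is in group 6, so Cr²⁺ is d⁴ (6 − 2 = 4).
Since Δₒ = 249 kJ/mol < P = 324 kJ/mol, the complex adopts the high-spin configuration.
Filling d⁴ accordingly: t2g^3 e_g^1.
Orbital CFSE = -0.6Δₒ = -0.6 × 249 = -149 kJ/mol.
High-spin has no excess pairs, so no pairing correction applies.

-149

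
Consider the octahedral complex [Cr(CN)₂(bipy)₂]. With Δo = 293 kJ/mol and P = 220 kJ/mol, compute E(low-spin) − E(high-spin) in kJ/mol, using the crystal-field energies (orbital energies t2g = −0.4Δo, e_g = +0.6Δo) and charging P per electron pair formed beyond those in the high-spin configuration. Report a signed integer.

Ligand charges: 2×(-1) from CN⁻ and 2×(+0) from bipy sum to -2; with overall charge +0, Cr is +2.
Group 6 minus oxidation state +2 gives a d⁴ configuration for Cr²⁺.
In the high-spin limit (t2g^3 e_g^1) the orbital term is -0.6Δo = -176 kJ/mol, with no excess pairing.
Low-spin: t2g^4 e_g^0, orbital CFSE = -1.6Δo = -469 kJ/mol; plus 1 excess pair × P = +220 kJ/mol; total -249 kJ/mol.
The difference is -249 − (-176) = -73 kJ/mol, so low-spin lies lower.

-73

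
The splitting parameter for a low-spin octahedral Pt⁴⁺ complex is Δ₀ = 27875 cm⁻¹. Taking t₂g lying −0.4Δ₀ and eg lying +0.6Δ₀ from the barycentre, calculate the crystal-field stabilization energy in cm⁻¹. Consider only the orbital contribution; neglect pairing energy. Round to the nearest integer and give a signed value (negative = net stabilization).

-66900

Pt sits in group 10; removing 4 electrons leaves Pt⁴⁺ with 10 − 4 = 6 d electrons.
Configuration: t₂g⁶ eg⁰.
Orbital CFSE = 6(-0.4) + 0(0.6) = -2.4Δ₀ = -2.4 × 27875 = -66900 cm⁻¹.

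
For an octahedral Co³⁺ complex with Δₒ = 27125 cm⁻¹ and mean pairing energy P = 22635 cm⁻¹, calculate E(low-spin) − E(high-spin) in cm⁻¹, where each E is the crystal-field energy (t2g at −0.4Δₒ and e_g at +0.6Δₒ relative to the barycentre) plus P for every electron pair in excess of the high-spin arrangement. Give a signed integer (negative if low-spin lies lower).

-8980

Group 9 minus oxidation state +3 gives a d⁶ configuration for Co³⁺.
In the high-spin limit (t2g^4 e_g^2) the orbital term is -0.4Δₒ = -10850 cm⁻¹, with no excess pairing.
Low-spin: t2g^6 e_g^0, orbital CFSE = -2.4Δₒ = -65100 cm⁻¹; plus 2 excess pairs × P = +45270 cm⁻¹; total -19830 cm⁻¹.
E(LS) − E(HS) = -19830 − (-10850) = -8980 cm⁻¹.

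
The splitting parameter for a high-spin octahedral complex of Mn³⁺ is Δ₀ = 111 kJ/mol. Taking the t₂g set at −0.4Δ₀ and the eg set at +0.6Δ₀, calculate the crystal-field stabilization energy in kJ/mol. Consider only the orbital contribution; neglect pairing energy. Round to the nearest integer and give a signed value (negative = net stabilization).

-67

Mn³⁺: group 7, so d-count = 7 − 3 = 4.
The d⁴ electrons fill as t₂g³ eg¹.
The orbital stabilization is -0.6Δ₀ = -0.6 × 111 = -67 kJ/mol.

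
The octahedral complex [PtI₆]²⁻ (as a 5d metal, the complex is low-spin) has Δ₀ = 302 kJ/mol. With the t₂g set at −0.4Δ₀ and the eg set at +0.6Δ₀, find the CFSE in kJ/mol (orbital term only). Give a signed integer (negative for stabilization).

Each I⁻ contributes -1; 6 × (-1) = -6. With overall charge -2, Pt is in the +4 oxidation state.
Pt⁴⁺: group 10, so d-count = 10 − 4 = 6.
Electron filling gives t₂g⁶ eg⁰.
CFSE(orbital) = 6×(-0.4Δ₀) + 0×(0.6Δ₀) = -2.4Δ₀; with Δ₀ = 302 kJ/mol that is -725 kJ/mol.

-725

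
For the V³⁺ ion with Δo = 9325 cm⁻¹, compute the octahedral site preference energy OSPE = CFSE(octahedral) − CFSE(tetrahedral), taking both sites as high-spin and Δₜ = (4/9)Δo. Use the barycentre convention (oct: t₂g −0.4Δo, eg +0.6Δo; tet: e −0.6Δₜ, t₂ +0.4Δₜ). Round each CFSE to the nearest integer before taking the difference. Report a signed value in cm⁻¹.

-2487

V is in group 5, so V³⁺ is d² (5 − 3 = 2).
In an octahedral site d² (HS) is t₂g² eg⁰, giving CFSE(oct) = -0.8Δo = -7460 cm⁻¹.
Tetrahedral: e² t₂⁰, CFSE = 2(−0.6) + 0(+0.4) = -1.2Δₜ = -1.2 × (4/9) × 9325 = -4973 cm⁻¹.
OSPE = -7460 − (-4973) = -2487 cm⁻¹.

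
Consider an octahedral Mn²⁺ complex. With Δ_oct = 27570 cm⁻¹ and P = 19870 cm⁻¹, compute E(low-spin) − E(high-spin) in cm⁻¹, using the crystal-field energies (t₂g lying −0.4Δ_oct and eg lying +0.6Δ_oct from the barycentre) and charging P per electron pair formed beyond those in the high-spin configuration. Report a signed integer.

Mn²⁺: group 7, so d-count = 7 − 2 = 5.
High-spin: t₂g³ eg², CFSE = 0.0Δ_oct = 0 cm⁻¹.
Low-spin: t₂g⁵ eg⁰, orbital CFSE = -2.0Δ_oct = -55140 cm⁻¹; plus 2 excess pairs × P = +39740 cm⁻¹; total -15400 cm⁻¹.
E(LS) − E(HS) = -15400 − (0) = -15400 cm⁻¹.

-15400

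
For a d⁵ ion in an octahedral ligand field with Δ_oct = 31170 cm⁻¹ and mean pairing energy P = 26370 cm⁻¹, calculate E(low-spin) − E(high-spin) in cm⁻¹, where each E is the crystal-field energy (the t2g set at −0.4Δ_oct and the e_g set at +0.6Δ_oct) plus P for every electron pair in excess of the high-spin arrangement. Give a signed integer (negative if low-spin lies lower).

High-spin: t2g^3 e_g^2, CFSE = 0.0Δ_oct = 0 cm⁻¹.
Low-spin t2g^5 e_g^0 gives -2.0Δ_oct = -62340 cm⁻¹, but forming 2 extra pairs costs 2P = 52740 cm⁻¹, so E(LS) = -62340 + 52740 = -9600 cm⁻¹.
Thus E(LS) − E(HS) = -9600 cm⁻¹.

-9600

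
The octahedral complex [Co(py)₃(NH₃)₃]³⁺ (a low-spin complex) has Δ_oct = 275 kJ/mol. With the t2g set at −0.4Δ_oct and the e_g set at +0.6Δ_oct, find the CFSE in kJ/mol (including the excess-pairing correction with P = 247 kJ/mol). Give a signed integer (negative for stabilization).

Ligand charges: 3×(+0) from py and 3×(+0) from NH₃ sum to +0; with overall charge +3, Co is +3.
Co³⁺: group 9, so d-count = 9 − 3 = 6.
Configuration: t2g^6 e_g^0.
Orbital CFSE = 6(-0.4) + 0(0.6) = -2.4Δ_oct = -2.4 × 275 = -660 kJ/mol.
Pairing penalty: 3 pairs vs 1 in the high-spin reference → 2 extra × P = 494 kJ/mol.
Net CFSE = -660 + 494 = -166 kJ/mol.

-166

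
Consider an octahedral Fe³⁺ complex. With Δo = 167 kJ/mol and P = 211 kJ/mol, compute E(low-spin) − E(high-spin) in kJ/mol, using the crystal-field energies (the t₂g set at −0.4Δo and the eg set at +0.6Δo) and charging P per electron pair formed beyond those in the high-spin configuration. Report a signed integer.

88

Group 8 minus oxidation state +3 gives a d⁵ configuration for Fe³⁺.
High-spin: t₂g³ eg², CFSE = 0.0Δo = 0 kJ/mol.
For low-spin the configuration is t₂g⁵ eg⁰: orbital energy -2.0 × 167 = -334 kJ/mol, and 2 additional pairs relative to high-spin add 422 kJ/mol, giving 88 kJ/mol.
Thus E(LS) − E(HS) = 88 kJ/mol.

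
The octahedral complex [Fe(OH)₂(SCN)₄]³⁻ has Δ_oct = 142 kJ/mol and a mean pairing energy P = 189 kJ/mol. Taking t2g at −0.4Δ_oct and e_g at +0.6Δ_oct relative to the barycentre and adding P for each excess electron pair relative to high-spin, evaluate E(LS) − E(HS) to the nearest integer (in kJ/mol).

Ligand charges: 2×(-1) from OH⁻ and 4×(-1) from SCN⁻ sum to -6; with overall charge -3, Fe is +3.
Group 8 minus oxidation state +3 gives a d⁵ configuration for Fe³⁺.
In the high-spin limit (t2g^3 e_g^2) the orbital term is 0.0Δ_oct = 0 kJ/mol, with no excess pairing.
Low-spin t2g^5 e_g^0 gives -2.0Δ_oct = -284 kJ/mol, but forming 2 extra pairs costs 2P = 378 kJ/mol, so E(LS) = -284 + 378 = 94 kJ/mol.
The difference is 94 − (0) = 94 kJ/mol, so high-spin lies lower.

94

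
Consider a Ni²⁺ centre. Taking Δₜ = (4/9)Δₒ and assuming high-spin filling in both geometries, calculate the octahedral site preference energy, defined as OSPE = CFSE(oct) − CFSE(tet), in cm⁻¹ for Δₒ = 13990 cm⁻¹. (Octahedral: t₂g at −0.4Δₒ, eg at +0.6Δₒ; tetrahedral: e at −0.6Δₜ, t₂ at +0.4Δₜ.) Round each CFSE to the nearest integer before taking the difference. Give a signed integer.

Ni sits in group 10; removing 2 electrons leaves Ni²⁺ with 10 − 2 = 8 d electrons.
Octahedral (high-spin): t2g^6 e_g^2, CFSE = 6(−0.4) + 2(+0.6) = -1.2Δₒ = -1.2 × 13990 = -16788 cm⁻¹.
Tetrahedral e^4 t2^4 gives -0.8Δₜ = -0.8 × (4/9) × 13990 = -4974 cm⁻¹.
OSPE = -16788 − (-4974) = -11814 cm⁻¹.

-11814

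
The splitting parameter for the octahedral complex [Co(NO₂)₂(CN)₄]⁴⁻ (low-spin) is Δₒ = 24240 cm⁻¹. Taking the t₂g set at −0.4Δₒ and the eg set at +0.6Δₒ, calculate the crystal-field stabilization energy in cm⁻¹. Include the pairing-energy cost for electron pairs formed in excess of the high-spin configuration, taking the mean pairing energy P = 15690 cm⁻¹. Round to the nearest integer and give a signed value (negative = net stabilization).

Ligand charges: 2×(-1) from NO₂⁻ and 4×(-1) from CN⁻ sum to -6; with overall charge -4, Co is +2.
Group 9 minus oxidation state +2 gives a d⁷ configuration for Co²⁺.
The d⁷ electrons fill as t₂g⁶ eg¹.
Orbital CFSE = 6(-0.4) + 1(0.6) = -1.8Δₒ = -1.8 × 24240 = -43632 cm⁻¹.
Pairing penalty: 3 pairs vs 2 in the high-spin reference → 1 extra × P = 15690 cm⁻¹.
Overall CFSE = -43632 + 15690 = -27942 cm⁻¹.

-27942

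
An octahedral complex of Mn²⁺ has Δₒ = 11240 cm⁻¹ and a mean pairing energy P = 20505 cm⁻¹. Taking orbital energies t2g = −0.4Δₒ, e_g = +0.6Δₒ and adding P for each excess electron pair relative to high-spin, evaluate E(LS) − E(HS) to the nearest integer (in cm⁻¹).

18530

Mn²⁺: group 7, so d-count = 7 − 2 = 5.
High-spin d⁵ fills as t2g^3 e_g^2 with CFSE 3(−0.4) + 2(+0.6) = 0.0Δₒ = 0 cm⁻¹.
Low-spin: t2g^5 e_g^0, orbital CFSE = -2.0Δₒ = -22480 cm⁻¹; plus 2 excess pairs × P = +41010 cm⁻¹; total 18530 cm⁻¹.
E(LS) − E(HS) = 18530 − (0) = 18530 cm⁻¹.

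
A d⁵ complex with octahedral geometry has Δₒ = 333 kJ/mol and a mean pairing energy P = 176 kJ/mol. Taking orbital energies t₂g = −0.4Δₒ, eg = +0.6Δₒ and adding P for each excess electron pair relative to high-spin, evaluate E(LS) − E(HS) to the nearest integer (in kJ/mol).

-314

High-spin: t₂g³ eg², CFSE = 0.0Δₒ = 0 kJ/mol.
For low-spin the configuration is t₂g⁵ eg⁰: orbital energy -2.0 × 333 = -666 kJ/mol, and 2 additional pairs relative to high-spin add 352 kJ/mol, giving -314 kJ/mol.
E(LS) − E(HS) = -314 − (0) = -314 kJ/mol.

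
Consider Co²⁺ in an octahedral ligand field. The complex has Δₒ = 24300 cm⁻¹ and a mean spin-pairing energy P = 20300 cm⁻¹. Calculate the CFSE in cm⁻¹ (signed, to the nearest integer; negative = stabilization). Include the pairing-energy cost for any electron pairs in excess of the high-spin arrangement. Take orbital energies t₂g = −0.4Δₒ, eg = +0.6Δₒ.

-23440

Co²⁺: group 9, so d-count = 9 − 2 = 7.
Δₒ > P, so pairing is preferred: the ground state is low-spin.
Filling d⁷ accordingly: t₂g⁶ eg¹.
Orbital CFSE = -1.8Δₒ = -1.8 × 24300 = -43740 cm⁻¹.
Excess pairs vs high-spin: 3 − 2 = 1; pairing cost = +20300 cm⁻¹.
Net CFSE = -43740 + 20300 = -23440 cm⁻¹.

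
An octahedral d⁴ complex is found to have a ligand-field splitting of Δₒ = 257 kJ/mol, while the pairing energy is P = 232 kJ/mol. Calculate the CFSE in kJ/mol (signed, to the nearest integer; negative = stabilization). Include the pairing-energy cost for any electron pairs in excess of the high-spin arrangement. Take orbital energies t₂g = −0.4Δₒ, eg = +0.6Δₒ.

-179

Δₒ > P, so pairing is preferred: the ground state is low-spin.
That gives t₂g⁴ eg⁰.
Orbital CFSE = -1.6Δₒ = -1.6 × 257 = -411 kJ/mol.
Excess pairs vs high-spin: 1 − 0 = 1; pairing cost = +232 kJ/mol.
Net CFSE = -411 + 232 = -179 kJ/mol.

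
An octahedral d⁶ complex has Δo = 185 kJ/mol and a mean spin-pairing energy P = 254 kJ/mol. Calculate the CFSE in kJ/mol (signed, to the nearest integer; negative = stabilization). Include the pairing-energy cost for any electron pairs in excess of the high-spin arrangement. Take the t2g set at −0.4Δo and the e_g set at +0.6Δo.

Here Δo < P (185 < 254), so the high-spin state is favoured.
Filling d⁶ accordingly: t2g^4 e_g^2.
Orbital CFSE = -0.4Δo = -0.4 × 185 = -74 kJ/mol.
High-spin has no excess pairs, so no pairing correction applies.

-74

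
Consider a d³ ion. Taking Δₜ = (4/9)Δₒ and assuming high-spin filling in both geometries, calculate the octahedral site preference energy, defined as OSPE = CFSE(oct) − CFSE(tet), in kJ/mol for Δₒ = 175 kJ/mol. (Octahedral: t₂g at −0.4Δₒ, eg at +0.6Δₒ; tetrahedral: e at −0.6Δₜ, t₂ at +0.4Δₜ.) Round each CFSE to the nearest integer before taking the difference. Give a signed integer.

In an octahedral site d³ (HS) is t2g^3 e_g^0, giving CFSE(oct) = -1.2Δₒ = -210 kJ/mol.
In a tetrahedral site the filling is e^2 t2^1: CFSE(tet) = -0.8Δₜ = -0.8 × (4/9)(175) = -62 kJ/mol.
OSPE = -210 − (-62) = -148 kJ/mol.

-148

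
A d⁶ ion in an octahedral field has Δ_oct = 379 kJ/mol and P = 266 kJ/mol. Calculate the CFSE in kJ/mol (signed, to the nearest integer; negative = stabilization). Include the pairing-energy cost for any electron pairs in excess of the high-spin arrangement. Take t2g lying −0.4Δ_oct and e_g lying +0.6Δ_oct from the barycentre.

-378

Δ_oct > P, so pairing is preferred: the ground state is low-spin.
Configuration: t2g^6 e_g^0.
Orbital CFSE = -2.4Δ_oct = -2.4 × 379 = -910 kJ/mol.
Excess pairs vs high-spin: 3 − 1 = 2; pairing cost = +532 kJ/mol.
Net CFSE = -910 + 532 = -378 kJ/mol.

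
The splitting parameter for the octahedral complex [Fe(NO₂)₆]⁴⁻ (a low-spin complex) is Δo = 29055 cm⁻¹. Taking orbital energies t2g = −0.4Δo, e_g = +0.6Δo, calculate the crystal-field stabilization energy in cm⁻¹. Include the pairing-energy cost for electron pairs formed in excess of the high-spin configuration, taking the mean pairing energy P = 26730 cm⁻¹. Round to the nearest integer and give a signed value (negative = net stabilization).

-16272

Each NO₂⁻ contributes -1; 6 × (-1) = -6. With overall charge -4, Fe is in the +2 oxidation state.
Fe is in group 8, so Fe²⁺ is d⁶ (8 − 2 = 6).
Configuration: t2g^6 e_g^0.
Orbital CFSE = 6(-0.4) + 0(0.6) = -2.4Δo = -2.4 × 29055 = -69732 cm⁻¹.
High-spin d⁶ would be t2g^4 e_g^2 with 1 pair; low-spin has 3, so 2 excess pairs cost +2P = +53460 cm⁻¹.
Combining: -69732 + 53460 = -16272 cm⁻¹.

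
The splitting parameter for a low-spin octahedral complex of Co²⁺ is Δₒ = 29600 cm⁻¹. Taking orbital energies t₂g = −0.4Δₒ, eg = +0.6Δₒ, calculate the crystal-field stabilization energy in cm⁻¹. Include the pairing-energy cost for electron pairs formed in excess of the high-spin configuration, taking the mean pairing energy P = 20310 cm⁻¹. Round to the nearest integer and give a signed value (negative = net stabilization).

Co is in group 9, so Co²⁺ is d⁷ (9 − 2 = 7).
Configuration: t₂g⁶ eg¹.
The orbital stabilization is -1.8Δₒ = -1.8 × 29600 = -53280 cm⁻¹.
High-spin d⁷ would be t₂g⁵ eg² with 2 pairs; low-spin has 3, so 1 excess pair costs +1P = +20310 cm⁻¹.
Net CFSE = -53280 + 20310 = -32970 cm⁻¹.

-32970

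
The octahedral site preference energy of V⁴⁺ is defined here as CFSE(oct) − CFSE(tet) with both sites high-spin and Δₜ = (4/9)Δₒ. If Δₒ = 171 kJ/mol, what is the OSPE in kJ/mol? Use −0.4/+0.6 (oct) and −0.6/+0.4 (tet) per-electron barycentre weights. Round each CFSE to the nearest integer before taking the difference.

-22

V is in group 5, so V⁴⁺ is d¹ (5 − 4 = 1).
In an octahedral site d¹ (HS) is t2g^1 e_g^0, giving CFSE(oct) = -0.4Δₒ = -68 kJ/mol.
Tetrahedral e^1 t2^0 gives -0.6Δₜ = -0.6 × (4/9) × 171 = -46 kJ/mol.
Subtracting, OSPE = -68 − (-46) = -22 kJ/mol.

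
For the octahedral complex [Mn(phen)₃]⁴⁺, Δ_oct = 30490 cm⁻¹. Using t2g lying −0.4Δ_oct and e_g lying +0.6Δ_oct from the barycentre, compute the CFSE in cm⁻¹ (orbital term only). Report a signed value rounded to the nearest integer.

phen is neutral, so the +4 overall charge sits on Mn: oxidation state +4.
Mn⁴⁺: group 7, so d-count = 7 − 4 = 3.
For octahedral d³ the high- and low-spin configurations coincide.
Electron filling gives t2g^3 e_g^0.
CFSE(orbital) = 3×(-0.4Δ_oct) + 0×(0.6Δ_oct) = -1.2Δ_oct; with Δ_oct = 30490 cm⁻¹ that is -36588 cm⁻¹.

-36588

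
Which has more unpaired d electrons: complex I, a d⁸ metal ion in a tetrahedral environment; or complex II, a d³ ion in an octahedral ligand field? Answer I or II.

II

I: Tetrahedral fields are weak (Δₜ ≈ 4/9 Δₒ), so electrons fill high-spin; e⁴ t₂⁴ → 2 unpaired.
II: t₂g³ eg⁰ → 3 unpaired.
So II has more unpaired electrons.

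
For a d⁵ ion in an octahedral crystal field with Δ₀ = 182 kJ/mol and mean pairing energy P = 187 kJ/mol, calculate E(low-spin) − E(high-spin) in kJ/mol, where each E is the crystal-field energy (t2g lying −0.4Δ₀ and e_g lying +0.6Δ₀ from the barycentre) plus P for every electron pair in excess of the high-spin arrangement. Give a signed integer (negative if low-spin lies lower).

10

High-spin d⁵ fills as t2g^3 e_g^2 with CFSE 3(−0.4) + 2(+0.6) = 0.0Δ₀ = 0 kJ/mol.
Low-spin: t2g^5 e_g^0, orbital CFSE = -2.0Δ₀ = -364 kJ/mol; plus 2 excess pairs × P = +374 kJ/mol; total 10 kJ/mol.
Thus E(LS) − E(HS) = 10 kJ/mol.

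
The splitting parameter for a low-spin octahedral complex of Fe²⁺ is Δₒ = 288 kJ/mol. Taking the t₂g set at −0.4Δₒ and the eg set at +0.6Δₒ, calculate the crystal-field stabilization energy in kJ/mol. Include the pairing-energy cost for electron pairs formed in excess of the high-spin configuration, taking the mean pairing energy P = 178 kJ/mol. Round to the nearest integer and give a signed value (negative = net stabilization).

-335

Fe is in group 8, so Fe²⁺ is d⁶ (8 − 2 = 6).
Configuration: t₂g⁶ eg⁰.
CFSE(orbital) = 6×(-0.4Δₒ) + 0×(0.6Δₒ) = -2.4Δₒ; with Δₒ = 288 kJ/mol that is -691 kJ/mol.
Relative to high-spin t₂g⁴ eg² (1 paired), the low-spin configuration has 2 additional pairs, contributing +2 × 178 = +356 kJ/mol.
Combining: -691 + 356 = -335 kJ/mol.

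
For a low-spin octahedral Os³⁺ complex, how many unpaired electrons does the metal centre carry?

Group 8 minus oxidation state +3 gives a d⁵ configuration for Os³⁺.
Configuration: t2g^5 e_g^0, giving 1 unpaired electron.

1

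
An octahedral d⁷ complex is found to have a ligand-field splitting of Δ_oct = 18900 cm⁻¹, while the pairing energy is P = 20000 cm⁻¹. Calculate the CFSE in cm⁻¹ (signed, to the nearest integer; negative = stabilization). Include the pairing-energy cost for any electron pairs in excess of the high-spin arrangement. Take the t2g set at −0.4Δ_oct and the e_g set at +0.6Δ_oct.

Since Δ_oct = 18900 cm⁻¹ < P = 20000 cm⁻¹, the complex adopts the high-spin configuration.
Configuration: t2g^5 e_g^2.
Orbital CFSE = -0.8Δ_oct = -0.8 × 18900 = -15120 cm⁻¹.
High-spin has no excess pairs, so no pairing correction applies.

-15120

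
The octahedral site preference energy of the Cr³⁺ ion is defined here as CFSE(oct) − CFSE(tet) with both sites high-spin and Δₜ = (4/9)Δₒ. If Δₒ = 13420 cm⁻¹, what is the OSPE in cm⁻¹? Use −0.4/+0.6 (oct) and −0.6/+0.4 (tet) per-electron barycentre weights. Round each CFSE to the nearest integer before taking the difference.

Cr³⁺: group 6, so d-count = 6 − 3 = 3.
Octahedral high-spin t2g^3 e_g^0: CFSE = -1.2 × 13420 = -16104 cm⁻¹.
In a tetrahedral site the filling is e^2 t2^1: CFSE(tet) = -0.8Δₜ = -0.8 × (4/9)(13420) = -4772 cm⁻¹.
OSPE = -16104 − (-4772) = -11332 cm⁻¹.

-11332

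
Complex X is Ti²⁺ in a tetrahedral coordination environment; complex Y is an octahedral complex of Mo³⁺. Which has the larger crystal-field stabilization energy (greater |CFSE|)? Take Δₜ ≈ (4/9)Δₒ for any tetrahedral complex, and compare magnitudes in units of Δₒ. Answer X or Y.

X: Ti sits in group 4; removing 2 electrons leaves Ti²⁺ with 4 − 2 = 2 d electrons; Tetrahedral splitting is small, so the complex is high-spin; e^2 t2^0, CFSE = -1.2Δₜ ≈ -0.53Δₒ.
Y: Mo sits in group 6; removing 3 electrons leaves Mo³⁺ with 6 − 3 = 3 d electrons; t₂g³ eg⁰, CFSE = -1.2Δₒ.
So Y has the larger |CFSE|.

Y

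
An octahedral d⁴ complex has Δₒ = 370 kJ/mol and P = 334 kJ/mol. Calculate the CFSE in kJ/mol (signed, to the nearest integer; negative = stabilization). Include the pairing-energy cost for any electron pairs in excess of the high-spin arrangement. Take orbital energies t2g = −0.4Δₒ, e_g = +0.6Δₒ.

Since Δₒ = 370 kJ/mol > P = 334 kJ/mol, the complex adopts the low-spin configuration.
Configuration: t2g^4 e_g^0.
Orbital CFSE = -1.6Δₒ = -1.6 × 370 = -592 kJ/mol.
Excess pairs vs high-spin: 1 − 0 = 1; pairing cost = +334 kJ/mol.
Net CFSE = -592 + 334 = -258 kJ/mol.

-258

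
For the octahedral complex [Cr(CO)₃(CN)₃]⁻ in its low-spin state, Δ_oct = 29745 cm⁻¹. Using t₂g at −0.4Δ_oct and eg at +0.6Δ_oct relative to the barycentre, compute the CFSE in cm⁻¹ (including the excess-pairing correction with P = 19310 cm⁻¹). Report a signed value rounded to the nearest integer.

Ligand charges: 3×(+0) from CO and 3×(-1) from CN⁻ sum to -3; with overall charge -1, Cr is +2.
Group 6 minus oxidation state +2 gives a d⁴ configuration for Cr²⁺.
Electron filling gives t₂g⁴ eg⁰.
Orbital CFSE = 4(-0.4) + 0(0.6) = -1.6Δ_oct = -1.6 × 29745 = -47592 cm⁻¹.
Pairing penalty: 1 pair vs 0 in the high-spin reference → 1 extra × P = 19310 cm⁻¹.
Combining: -47592 + 19310 = -28282 cm⁻¹.

-28282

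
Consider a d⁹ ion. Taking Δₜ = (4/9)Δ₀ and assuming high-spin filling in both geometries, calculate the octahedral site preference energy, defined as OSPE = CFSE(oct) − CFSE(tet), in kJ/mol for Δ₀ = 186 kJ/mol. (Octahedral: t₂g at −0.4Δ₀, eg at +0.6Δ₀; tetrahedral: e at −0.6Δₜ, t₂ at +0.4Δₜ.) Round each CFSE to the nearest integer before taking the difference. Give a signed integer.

-79

In an octahedral site d⁹ (HS) is t₂g⁶ eg³, giving CFSE(oct) = -0.6Δ₀ = -112 kJ/mol.
Tetrahedral: e⁴ t₂⁵, CFSE = 4(−0.6) + 5(+0.4) = -0.4Δₜ = -0.4 × (4/9) × 186 = -33 kJ/mol.
OSPE = -112 − (-33) = -79 kJ/mol.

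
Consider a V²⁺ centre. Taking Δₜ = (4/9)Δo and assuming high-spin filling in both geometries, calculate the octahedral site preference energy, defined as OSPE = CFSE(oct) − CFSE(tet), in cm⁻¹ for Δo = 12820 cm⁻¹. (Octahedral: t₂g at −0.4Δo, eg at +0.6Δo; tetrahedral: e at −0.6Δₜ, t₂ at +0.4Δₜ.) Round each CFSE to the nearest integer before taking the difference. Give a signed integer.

V sits in group 5; removing 2 electrons leaves V²⁺ with 5 − 2 = 3 d electrons.
Octahedral high-spin t2g^3 e_g^0: CFSE = -1.2 × 12820 = -15384 cm⁻¹.
Tetrahedral e^2 t2^1 gives -0.8Δₜ = -0.8 × (4/9) × 12820 = -4558 cm⁻¹.
Subtracting, OSPE = -15384 − (-4558) = -10826 cm⁻¹.

-10826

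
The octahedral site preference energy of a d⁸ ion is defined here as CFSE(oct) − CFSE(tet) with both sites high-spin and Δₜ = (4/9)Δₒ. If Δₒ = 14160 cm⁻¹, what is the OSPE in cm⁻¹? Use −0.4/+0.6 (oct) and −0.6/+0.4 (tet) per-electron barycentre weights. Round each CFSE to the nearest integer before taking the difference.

Octahedral high-spin t₂g⁶ eg²: CFSE = -1.2 × 14160 = -16992 cm⁻¹.
Tetrahedral e⁴ t₂⁴ gives -0.8Δₜ = -0.8 × (4/9) × 14160 = -5035 cm⁻¹.
OSPE = -16992 − (-5035) = -11957 cm⁻¹.

-11957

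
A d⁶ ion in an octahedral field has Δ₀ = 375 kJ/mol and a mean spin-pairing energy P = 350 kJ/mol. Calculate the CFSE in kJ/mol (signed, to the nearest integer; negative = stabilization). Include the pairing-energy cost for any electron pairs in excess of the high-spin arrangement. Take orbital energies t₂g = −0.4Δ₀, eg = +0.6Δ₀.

-200

Since Δ₀ = 375 kJ/mol > P = 350 kJ/mol, the complex adopts the low-spin configuration.
That gives t₂g⁶ eg⁰.
Orbital CFSE = -2.4Δ₀ = -2.4 × 375 = -900 kJ/mol.
Excess pairs vs high-spin: 3 − 1 = 2; pairing cost = +700 kJ/mol.
Net CFSE = -900 + 700 = -200 kJ/mol.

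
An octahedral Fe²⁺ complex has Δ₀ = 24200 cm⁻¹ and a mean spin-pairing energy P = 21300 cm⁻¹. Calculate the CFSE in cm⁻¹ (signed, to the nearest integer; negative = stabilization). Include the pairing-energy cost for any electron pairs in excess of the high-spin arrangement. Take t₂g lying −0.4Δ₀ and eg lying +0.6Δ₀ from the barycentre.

Group 8 minus oxidation state +2 gives a d⁶ configuration for Fe²⁺.
Here Δ₀ > P (24200 > 21300), so the low-spin state is favoured.
Filling d⁶ accordingly: t₂g⁶ eg⁰.
Orbital CFSE = -2.4Δ₀ = -2.4 × 24200 = -58080 cm⁻¹.
Excess pairs vs high-spin: 3 − 1 = 2; pairing cost = +42600 cm⁻¹.
Net CFSE = -58080 + 42600 = -15480 cm⁻¹.

-15480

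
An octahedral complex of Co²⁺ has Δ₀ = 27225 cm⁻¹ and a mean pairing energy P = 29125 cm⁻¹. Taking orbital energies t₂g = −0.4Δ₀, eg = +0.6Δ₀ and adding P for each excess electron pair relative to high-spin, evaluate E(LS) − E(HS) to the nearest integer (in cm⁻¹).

Co sits in group 9; removing 2 electrons leaves Co²⁺ with 9 − 2 = 7 d electrons.
High-spin: t₂g⁵ eg², CFSE = -0.8Δ₀ = -21780 cm⁻¹.
For low-spin the configuration is t₂g⁶ eg¹: orbital energy -1.8 × 27225 = -49005 cm⁻¹, and 1 additional pair relative to high-spin adds 29125 cm⁻¹, giving -19880 cm⁻¹.
E(LS) − E(HS) = -19880 − (-21780) = 1900 cm⁻¹.

1900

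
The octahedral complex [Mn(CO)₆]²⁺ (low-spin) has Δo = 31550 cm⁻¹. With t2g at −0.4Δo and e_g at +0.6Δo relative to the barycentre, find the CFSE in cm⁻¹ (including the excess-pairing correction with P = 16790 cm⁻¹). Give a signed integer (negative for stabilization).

-29520

CO is neutral, so the +2 overall charge sits on Mn: oxidation state +2.
Group 7 minus oxidation state +2 gives a d⁵ configuration for Mn²⁺.
The d⁵ electrons fill as t2g^5 e_g^0.
CFSE(orbital) = 5×(-0.4Δo) + 0×(0.6Δo) = -2.0Δo; with Δo = 31550 cm⁻¹ that is -63100 cm⁻¹.
Relative to high-spin t2g^3 e_g^2 (0 paired), the low-spin configuration has 2 additional pairs, contributing +2 × 16790 = +33580 cm⁻¹.
Overall CFSE = -63100 + 33580 = -29520 cm⁻¹.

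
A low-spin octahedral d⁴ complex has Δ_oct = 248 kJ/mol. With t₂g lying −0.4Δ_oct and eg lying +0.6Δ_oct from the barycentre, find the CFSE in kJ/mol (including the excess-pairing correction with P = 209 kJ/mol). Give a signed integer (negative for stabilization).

Configuration: t₂g⁴ eg⁰.
The orbital stabilization is -1.6Δ_oct = -1.6 × 248 = -397 kJ/mol.
High-spin d⁴ would be t₂g³ eg¹ with 0 pairs; low-spin has 1, so 1 excess pair costs +1P = +209 kJ/mol.
Combining: -397 + 209 = -188 kJ/mol.

-188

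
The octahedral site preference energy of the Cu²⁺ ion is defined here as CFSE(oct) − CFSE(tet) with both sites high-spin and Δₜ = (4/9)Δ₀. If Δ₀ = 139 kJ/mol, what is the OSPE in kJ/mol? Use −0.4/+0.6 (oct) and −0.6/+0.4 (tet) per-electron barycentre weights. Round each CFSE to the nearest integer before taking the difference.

Cu is in group 11, so Cu²⁺ is d⁹ (11 − 2 = 9).
Octahedral (high-spin): t₂g⁶ eg³, CFSE = 6(−0.4) + 3(+0.6) = -0.6Δ₀ = -0.6 × 139 = -83 kJ/mol.
In a tetrahedral site the filling is e⁴ t₂⁵: CFSE(tet) = -0.4Δₜ = -0.4 × (4/9)(139) = -25 kJ/mol.
OSPE = CFSE(oct) − CFSE(tet) = -83 − (-25) = -58 kJ/mol.

-58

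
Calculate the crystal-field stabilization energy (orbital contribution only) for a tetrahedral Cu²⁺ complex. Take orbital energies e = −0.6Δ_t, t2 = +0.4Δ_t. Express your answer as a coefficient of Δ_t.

Cu²⁺: group 11, so d-count = 11 − 2 = 9.
Tetrahedral fields are weak (Δₜ ≈ 4/9 Δₒ), so electrons fill high-spin.
Configuration: e^4 t2^5.
CFSE = 4(-0.6Δ_t) + 5(0.4Δ_t) = -2.4Δ_t + 2.0Δ_t = -0.4Δ_t.

-0.4 Δ_t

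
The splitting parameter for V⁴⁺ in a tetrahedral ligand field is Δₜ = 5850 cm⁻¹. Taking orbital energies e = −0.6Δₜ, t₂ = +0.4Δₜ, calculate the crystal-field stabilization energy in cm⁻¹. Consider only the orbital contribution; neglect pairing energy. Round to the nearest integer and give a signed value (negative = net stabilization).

V sits in group 5; removing 4 electrons leaves V⁴⁺ with 5 − 4 = 1 d electrons.
Tetrahedral fields are weak (Δₜ ≈ 4/9 Δₒ), so electrons fill high-spin.
Electron filling gives e¹ t₂⁰.
CFSE(orbital) = 1×(-0.6Δₜ) + 0×(0.4Δₜ) = -0.6Δₜ; with Δₜ = 5850 cm⁻¹ that is -3510 cm⁻¹.

-3510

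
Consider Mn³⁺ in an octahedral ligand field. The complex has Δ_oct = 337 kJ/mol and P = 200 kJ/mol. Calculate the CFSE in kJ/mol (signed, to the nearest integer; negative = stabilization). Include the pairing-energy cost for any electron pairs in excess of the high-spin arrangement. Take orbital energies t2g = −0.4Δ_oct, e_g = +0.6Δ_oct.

-339

Mn is in group 7, so Mn³⁺ is d⁴ (7 − 3 = 4).
Δ_oct > P, so pairing is preferred: the ground state is low-spin.
That gives t2g^4 e_g^0.
Orbital CFSE = -1.6Δ_oct = -1.6 × 337 = -539 kJ/mol.
Excess pairs vs high-spin: 1 − 0 = 1; pairing cost = +200 kJ/mol.
Net CFSE = -539 + 200 = -339 kJ/mol.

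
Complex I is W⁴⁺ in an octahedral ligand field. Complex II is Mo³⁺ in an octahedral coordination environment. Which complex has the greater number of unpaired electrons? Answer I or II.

I: W⁴⁺: group 6, so d-count = 6 − 4 = 2; t2g^2 e_g^0 → 2 unpaired.
II: Mo sits in group 6; removing 3 electrons leaves Mo³⁺ with 6 − 3 = 3 d electrons; For octahedral d³ the high- and low-spin configurations coincide; t₂g³ eg⁰ → 3 unpaired.
So II has more unpaired electrons.

II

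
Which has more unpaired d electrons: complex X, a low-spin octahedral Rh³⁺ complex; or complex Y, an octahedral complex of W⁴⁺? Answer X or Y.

Y

X: Rh³⁺: group 9, so d-count = 9 − 3 = 6; t2g^6 e_g^0 → 0 unpaired.
Y: W⁴⁺: group 6, so d-count = 6 − 4 = 2; For octahedral d² the high- and low-spin configurations coincide; t2g^2 e_g^0 → 2 unpaired.
So Y has more unpaired electrons.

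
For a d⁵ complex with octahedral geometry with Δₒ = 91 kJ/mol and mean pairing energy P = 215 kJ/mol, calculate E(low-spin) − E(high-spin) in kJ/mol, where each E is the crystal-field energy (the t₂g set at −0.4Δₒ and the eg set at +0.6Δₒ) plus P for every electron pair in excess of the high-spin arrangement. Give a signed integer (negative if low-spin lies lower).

248

High-spin: t₂g³ eg², CFSE = 0.0Δₒ = 0 kJ/mol.
Low-spin: t₂g⁵ eg⁰, orbital CFSE = -2.0Δₒ = -182 kJ/mol; plus 2 excess pairs × P = +430 kJ/mol; total 248 kJ/mol.
E(LS) − E(HS) = 248 − (0) = 248 kJ/mol.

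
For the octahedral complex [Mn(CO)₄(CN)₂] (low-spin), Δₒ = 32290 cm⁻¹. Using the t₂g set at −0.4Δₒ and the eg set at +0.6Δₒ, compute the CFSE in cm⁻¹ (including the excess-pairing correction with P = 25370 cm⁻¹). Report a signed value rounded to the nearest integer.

-13840

Ligand charges: 4×(+0) from CO and 2×(-1) from CN⁻ sum to -2; with overall charge +0, Mn is +2.
Mn sits in group 7; removing 2 electrons leaves Mn²⁺ with 7 − 2 = 5 d electrons.
The d⁵ electrons fill as t₂g⁵ eg⁰.
Orbital CFSE = 5(-0.4) + 0(0.6) = -2.0Δₒ = -2.0 × 32290 = -64580 cm⁻¹.
High-spin d⁵ would be t₂g³ eg² with 0 pairs; low-spin has 2, so 2 excess pairs cost +2P = +50740 cm⁻¹.
Combining: -64580 + 50740 = -13840 cm⁻¹.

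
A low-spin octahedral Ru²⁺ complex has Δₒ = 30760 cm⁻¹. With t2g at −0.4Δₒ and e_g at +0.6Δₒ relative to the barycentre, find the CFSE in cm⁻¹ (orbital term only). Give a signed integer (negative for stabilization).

Group 8 minus oxidation state +2 gives a d⁶ configuration for Ru²⁺.
Electron filling gives t2g^6 e_g^0.
CFSE(orbital) = 6×(-0.4Δₒ) + 0×(0.6Δₒ) = -2.4Δₒ; with Δₒ = 30760 cm⁻¹ that is -73824 cm⁻¹.

-73824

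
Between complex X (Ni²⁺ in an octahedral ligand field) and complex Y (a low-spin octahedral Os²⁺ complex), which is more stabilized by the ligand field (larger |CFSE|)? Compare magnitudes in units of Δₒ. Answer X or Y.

Y

X: Group 10 minus oxidation state +2 gives a d⁸ configuration for Ni²⁺; t₂g⁶ eg², CFSE = -1.2Δₒ.
Y: Os sits in group 8; removing 2 electrons leaves Os²⁺ with 8 − 2 = 6 d electrons; t2g^6 e_g^0, CFSE = -2.4Δₒ.
So Y has the larger |CFSE|.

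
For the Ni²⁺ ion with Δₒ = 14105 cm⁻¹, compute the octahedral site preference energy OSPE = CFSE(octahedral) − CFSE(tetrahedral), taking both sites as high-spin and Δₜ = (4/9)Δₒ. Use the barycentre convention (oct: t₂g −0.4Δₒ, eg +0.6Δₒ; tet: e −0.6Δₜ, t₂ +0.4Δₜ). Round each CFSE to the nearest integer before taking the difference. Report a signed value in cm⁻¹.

Ni²⁺: group 10, so d-count = 10 − 2 = 8.
Octahedral (high-spin): t₂g⁶ eg², CFSE = 6(−0.4) + 2(+0.6) = -1.2Δₒ = -1.2 × 14105 = -16926 cm⁻¹.
In a tetrahedral site the filling is e⁴ t₂⁴: CFSE(tet) = -0.8Δₜ = -0.8 × (4/9)(14105) = -5015 cm⁻¹.
Subtracting, OSPE = -16926 − (-5015) = -11911 cm⁻¹.

-11911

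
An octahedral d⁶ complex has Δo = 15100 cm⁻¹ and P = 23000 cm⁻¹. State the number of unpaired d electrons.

4

Here Δo < P (15100 < 23000), so the high-spin state is favoured.
Configuration: t₂g⁴ eg².
Unpaired electrons: 4.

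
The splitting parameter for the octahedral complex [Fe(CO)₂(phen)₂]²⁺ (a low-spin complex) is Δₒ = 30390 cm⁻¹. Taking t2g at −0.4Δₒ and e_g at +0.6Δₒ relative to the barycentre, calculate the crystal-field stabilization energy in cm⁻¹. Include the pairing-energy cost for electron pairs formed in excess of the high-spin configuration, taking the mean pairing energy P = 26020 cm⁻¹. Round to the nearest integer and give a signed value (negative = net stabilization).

Ligand charges: 2×(+0) from CO and 2×(+0) from phen sum to +0; with overall charge +2, Fe is +2.
Fe²⁺: group 8, so d-count = 8 − 2 = 6.
Electron filling gives t2g^6 e_g^0.
The orbital stabilization is -2.4Δₒ = -2.4 × 30390 = -72936 cm⁻¹.
Pairing penalty: 3 pairs vs 1 in the high-spin reference → 2 extra × P = 52040 cm⁻¹.
Overall CFSE = -72936 + 52040 = -20896 cm⁻¹.

-20896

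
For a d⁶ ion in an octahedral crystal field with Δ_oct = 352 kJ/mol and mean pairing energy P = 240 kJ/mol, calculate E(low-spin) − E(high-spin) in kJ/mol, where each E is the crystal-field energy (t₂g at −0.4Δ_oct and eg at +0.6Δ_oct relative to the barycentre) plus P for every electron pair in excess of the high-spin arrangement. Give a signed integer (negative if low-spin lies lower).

-224

In the high-spin limit (t₂g⁴ eg²) the orbital term is -0.4Δ_oct = -141 kJ/mol, with no excess pairing.
Low-spin: t₂g⁶ eg⁰, orbital CFSE = -2.4Δ_oct = -845 kJ/mol; plus 2 excess pairs × P = +480 kJ/mol; total -365 kJ/mol.
The difference is -365 − (-141) = -224 kJ/mol, so low-spin lies lower.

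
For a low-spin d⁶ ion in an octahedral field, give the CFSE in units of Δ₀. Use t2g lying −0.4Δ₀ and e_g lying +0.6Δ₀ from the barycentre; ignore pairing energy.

-2.4 Δ₀

Configuration: t2g^6 e_g^0.
CFSE = 6(-0.4Δ₀) + 0(0.6Δ₀) = -2.4Δ₀ + 0.0Δ₀ = -2.4Δ₀.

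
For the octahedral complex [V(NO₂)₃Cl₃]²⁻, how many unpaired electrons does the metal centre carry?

1

Ligand charges: 3×(-1) from NO₂⁻ and 3×(-1) from Cl⁻ sum to -6; with overall charge -2, V is +4.
V⁴⁺: group 5, so d-count = 5 − 4 = 1.
Configuration: t₂g¹ eg⁰, giving 1 unpaired electron.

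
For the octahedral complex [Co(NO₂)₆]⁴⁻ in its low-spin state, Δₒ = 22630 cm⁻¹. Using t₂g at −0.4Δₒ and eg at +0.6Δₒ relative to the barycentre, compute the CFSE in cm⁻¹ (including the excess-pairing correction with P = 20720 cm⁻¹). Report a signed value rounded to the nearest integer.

-20014

Each NO₂⁻ contributes -1; 6 × (-1) = -6. With overall charge -4, Co is in the +2 oxidation state.
Co²⁺: group 9, so d-count = 9 − 2 = 7.
Configuration: t₂g⁶ eg¹.
CFSE(orbital) = 6×(-0.4Δₒ) + 1×(0.6Δₒ) = -1.8Δₒ; with Δₒ = 22630 cm⁻¹ that is -40734 cm⁻¹.
Pairing penalty: 3 pairs vs 2 in the high-spin reference → 1 extra × P = 20720 cm⁻¹.
Overall CFSE = -40734 + 20720 = -20014 cm⁻¹.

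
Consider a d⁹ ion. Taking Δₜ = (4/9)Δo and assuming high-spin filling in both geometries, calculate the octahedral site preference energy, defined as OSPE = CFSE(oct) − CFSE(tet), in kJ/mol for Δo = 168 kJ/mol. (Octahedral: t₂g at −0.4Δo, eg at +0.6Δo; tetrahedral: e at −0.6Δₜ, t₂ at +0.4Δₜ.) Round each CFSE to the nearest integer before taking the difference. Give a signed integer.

-71

Octahedral (high-spin): t₂g⁶ eg³, CFSE = 6(−0.4) + 3(+0.6) = -0.6Δo = -0.6 × 168 = -101 kJ/mol.
In a tetrahedral site the filling is e⁴ t₂⁵: CFSE(tet) = -0.4Δₜ = -0.4 × (4/9)(168) = -30 kJ/mol.
Subtracting, OSPE = -101 − (-30) = -71 kJ/mol.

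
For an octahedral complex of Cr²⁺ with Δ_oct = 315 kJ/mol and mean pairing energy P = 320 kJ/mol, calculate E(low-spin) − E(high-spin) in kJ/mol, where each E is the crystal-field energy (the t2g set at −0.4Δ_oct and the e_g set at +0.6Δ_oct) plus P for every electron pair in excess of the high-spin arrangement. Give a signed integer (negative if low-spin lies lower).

5

Group 6 minus oxidation state +2 gives a d⁴ configuration for Cr²⁺.
High-spin d⁴ fills as t2g^3 e_g^1 with CFSE 3(−0.4) + 1(+0.6) = -0.6Δ_oct = -189 kJ/mol.
Low-spin t2g^4 e_g^0 gives -1.6Δ_oct = -504 kJ/mol, but forming 1 extra pair costs 1P = 320 kJ/mol, so E(LS) = -504 + 320 = -184 kJ/mol.
The difference is -184 − (-189) = 5 kJ/mol, so high-spin lies lower.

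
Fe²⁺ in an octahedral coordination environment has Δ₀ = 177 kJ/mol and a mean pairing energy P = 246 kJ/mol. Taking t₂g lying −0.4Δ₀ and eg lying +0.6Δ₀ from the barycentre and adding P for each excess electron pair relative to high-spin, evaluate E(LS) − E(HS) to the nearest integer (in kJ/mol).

138

Fe is in group 8, so Fe²⁺ is d⁶ (8 − 2 = 6).
In the high-spin limit (t₂g⁴ eg²) the orbital term is -0.4Δ₀ = -71 kJ/mol, with no excess pairing.
Low-spin: t₂g⁶ eg⁰, orbital CFSE = -2.4Δ₀ = -425 kJ/mol; plus 2 excess pairs × P = +492 kJ/mol; total 67 kJ/mol.
The difference is 67 − (-71) = 138 kJ/mol, so high-spin lies lower.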